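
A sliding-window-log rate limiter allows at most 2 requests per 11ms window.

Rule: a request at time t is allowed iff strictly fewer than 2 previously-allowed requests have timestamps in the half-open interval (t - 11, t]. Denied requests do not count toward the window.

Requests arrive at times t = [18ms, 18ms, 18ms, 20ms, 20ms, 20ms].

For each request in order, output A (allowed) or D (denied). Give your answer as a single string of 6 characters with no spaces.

Answer: AADDDD

Derivation:
Tracking allowed requests in the window:
  req#1 t=18ms: ALLOW
  req#2 t=18ms: ALLOW
  req#3 t=18ms: DENY
  req#4 t=20ms: DENY
  req#5 t=20ms: DENY
  req#6 t=20ms: DENY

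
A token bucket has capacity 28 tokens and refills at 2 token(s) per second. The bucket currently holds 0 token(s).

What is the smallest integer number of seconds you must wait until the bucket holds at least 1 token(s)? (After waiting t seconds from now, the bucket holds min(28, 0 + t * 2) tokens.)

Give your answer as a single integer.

Answer: 1

Derivation:
Need 0 + t * 2 >= 1, so t >= 1/2.
Smallest integer t = ceil(1/2) = 1.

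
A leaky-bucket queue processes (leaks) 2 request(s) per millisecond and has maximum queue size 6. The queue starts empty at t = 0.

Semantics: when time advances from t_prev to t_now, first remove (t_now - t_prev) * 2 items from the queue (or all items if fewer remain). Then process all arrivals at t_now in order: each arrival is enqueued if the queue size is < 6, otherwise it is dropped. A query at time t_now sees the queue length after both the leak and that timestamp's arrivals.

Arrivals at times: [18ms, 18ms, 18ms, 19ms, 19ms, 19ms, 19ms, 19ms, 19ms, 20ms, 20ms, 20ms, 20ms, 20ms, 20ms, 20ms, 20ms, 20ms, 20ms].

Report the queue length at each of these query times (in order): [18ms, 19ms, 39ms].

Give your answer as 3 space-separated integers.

Queue lengths at query times:
  query t=18ms: backlog = 3
  query t=19ms: backlog = 6
  query t=39ms: backlog = 0

Answer: 3 6 0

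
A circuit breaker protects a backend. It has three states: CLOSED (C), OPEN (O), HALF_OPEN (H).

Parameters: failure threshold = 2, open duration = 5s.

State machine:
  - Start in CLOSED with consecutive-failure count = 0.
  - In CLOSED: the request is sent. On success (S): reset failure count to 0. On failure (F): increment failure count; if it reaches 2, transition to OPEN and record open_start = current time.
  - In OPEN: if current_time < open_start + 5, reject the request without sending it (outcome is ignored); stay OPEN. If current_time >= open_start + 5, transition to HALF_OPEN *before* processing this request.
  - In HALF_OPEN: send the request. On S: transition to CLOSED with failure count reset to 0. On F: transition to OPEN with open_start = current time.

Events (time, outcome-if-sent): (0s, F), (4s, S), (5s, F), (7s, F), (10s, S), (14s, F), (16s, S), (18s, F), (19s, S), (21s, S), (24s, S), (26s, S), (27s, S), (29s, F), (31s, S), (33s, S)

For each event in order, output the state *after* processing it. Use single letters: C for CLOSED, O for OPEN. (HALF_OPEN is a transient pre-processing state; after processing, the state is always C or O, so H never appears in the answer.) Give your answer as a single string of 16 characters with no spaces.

Answer: CCCOOOOOCCCCCCCC

Derivation:
State after each event:
  event#1 t=0s outcome=F: state=CLOSED
  event#2 t=4s outcome=S: state=CLOSED
  event#3 t=5s outcome=F: state=CLOSED
  event#4 t=7s outcome=F: state=OPEN
  event#5 t=10s outcome=S: state=OPEN
  event#6 t=14s outcome=F: state=OPEN
  event#7 t=16s outcome=S: state=OPEN
  event#8 t=18s outcome=F: state=OPEN
  event#9 t=19s outcome=S: state=CLOSED
  event#10 t=21s outcome=S: state=CLOSED
  event#11 t=24s outcome=S: state=CLOSED
  event#12 t=26s outcome=S: state=CLOSED
  event#13 t=27s outcome=S: state=CLOSED
  event#14 t=29s outcome=F: state=CLOSED
  event#15 t=31s outcome=S: state=CLOSED
  event#16 t=33s outcome=S: state=CLOSED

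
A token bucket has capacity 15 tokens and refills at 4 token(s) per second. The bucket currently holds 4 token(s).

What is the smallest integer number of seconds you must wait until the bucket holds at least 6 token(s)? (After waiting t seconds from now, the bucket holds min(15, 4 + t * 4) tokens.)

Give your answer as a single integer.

Answer: 1

Derivation:
Need 4 + t * 4 >= 6, so t >= 2/4.
Smallest integer t = ceil(2/4) = 1.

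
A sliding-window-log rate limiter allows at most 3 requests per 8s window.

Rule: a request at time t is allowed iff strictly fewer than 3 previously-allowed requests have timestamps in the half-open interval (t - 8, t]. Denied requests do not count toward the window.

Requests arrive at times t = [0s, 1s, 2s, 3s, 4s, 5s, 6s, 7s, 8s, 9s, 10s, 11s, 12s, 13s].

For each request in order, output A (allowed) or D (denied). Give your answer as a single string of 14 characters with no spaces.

Answer: AAADDDDDAAADDD

Derivation:
Tracking allowed requests in the window:
  req#1 t=0s: ALLOW
  req#2 t=1s: ALLOW
  req#3 t=2s: ALLOW
  req#4 t=3s: DENY
  req#5 t=4s: DENY
  req#6 t=5s: DENY
  req#7 t=6s: DENY
  req#8 t=7s: DENY
  req#9 t=8s: ALLOW
  req#10 t=9s: ALLOW
  req#11 t=10s: ALLOW
  req#12 t=11s: DENY
  req#13 t=12s: DENY
  req#14 t=13s: DENY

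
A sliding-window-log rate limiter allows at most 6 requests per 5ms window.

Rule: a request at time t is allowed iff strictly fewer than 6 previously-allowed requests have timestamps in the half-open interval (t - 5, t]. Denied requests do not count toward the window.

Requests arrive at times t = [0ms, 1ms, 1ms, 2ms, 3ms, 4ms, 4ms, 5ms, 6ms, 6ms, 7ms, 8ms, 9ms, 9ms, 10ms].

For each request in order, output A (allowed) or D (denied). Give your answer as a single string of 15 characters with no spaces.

Tracking allowed requests in the window:
  req#1 t=0ms: ALLOW
  req#2 t=1ms: ALLOW
  req#3 t=1ms: ALLOW
  req#4 t=2ms: ALLOW
  req#5 t=3ms: ALLOW
  req#6 t=4ms: ALLOW
  req#7 t=4ms: DENY
  req#8 t=5ms: ALLOW
  req#9 t=6ms: ALLOW
  req#10 t=6ms: ALLOW
  req#11 t=7ms: ALLOW
  req#12 t=8ms: ALLOW
  req#13 t=9ms: ALLOW
  req#14 t=9ms: DENY
  req#15 t=10ms: ALLOW

Answer: AAAAAADAAAAAADA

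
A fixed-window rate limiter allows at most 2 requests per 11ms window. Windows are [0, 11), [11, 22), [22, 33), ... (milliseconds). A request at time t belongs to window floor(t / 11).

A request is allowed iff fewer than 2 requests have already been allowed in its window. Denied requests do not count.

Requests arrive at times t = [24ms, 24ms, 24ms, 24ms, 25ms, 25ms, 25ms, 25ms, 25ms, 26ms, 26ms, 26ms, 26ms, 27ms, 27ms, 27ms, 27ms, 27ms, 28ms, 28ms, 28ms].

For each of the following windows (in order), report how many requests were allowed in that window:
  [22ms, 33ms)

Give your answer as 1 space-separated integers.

Answer: 2

Derivation:
Processing requests:
  req#1 t=24ms (window 2): ALLOW
  req#2 t=24ms (window 2): ALLOW
  req#3 t=24ms (window 2): DENY
  req#4 t=24ms (window 2): DENY
  req#5 t=25ms (window 2): DENY
  req#6 t=25ms (window 2): DENY
  req#7 t=25ms (window 2): DENY
  req#8 t=25ms (window 2): DENY
  req#9 t=25ms (window 2): DENY
  req#10 t=26ms (window 2): DENY
  req#11 t=26ms (window 2): DENY
  req#12 t=26ms (window 2): DENY
  req#13 t=26ms (window 2): DENY
  req#14 t=27ms (window 2): DENY
  req#15 t=27ms (window 2): DENY
  req#16 t=27ms (window 2): DENY
  req#17 t=27ms (window 2): DENY
  req#18 t=27ms (window 2): DENY
  req#19 t=28ms (window 2): DENY
  req#20 t=28ms (window 2): DENY
  req#21 t=28ms (window 2): DENY

Allowed counts by window: 2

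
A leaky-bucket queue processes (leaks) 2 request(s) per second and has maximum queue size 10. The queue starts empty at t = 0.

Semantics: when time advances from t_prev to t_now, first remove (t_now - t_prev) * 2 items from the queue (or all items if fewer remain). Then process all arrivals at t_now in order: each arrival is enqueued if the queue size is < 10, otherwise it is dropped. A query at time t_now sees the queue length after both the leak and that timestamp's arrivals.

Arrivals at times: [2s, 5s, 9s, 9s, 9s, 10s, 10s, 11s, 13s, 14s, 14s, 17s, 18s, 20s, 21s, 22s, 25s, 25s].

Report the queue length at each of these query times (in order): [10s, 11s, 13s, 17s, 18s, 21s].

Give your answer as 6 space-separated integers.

Answer: 3 2 1 1 1 1

Derivation:
Queue lengths at query times:
  query t=10s: backlog = 3
  query t=11s: backlog = 2
  query t=13s: backlog = 1
  query t=17s: backlog = 1
  query t=18s: backlog = 1
  query t=21s: backlog = 1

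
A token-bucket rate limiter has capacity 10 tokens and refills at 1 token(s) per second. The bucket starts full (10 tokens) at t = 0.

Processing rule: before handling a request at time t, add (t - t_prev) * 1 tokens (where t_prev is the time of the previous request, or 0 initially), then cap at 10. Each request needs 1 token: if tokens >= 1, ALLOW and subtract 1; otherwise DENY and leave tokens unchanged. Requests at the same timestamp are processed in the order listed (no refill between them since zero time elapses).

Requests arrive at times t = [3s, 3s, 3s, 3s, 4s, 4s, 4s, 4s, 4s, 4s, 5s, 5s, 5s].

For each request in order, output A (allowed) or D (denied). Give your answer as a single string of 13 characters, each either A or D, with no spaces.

Answer: AAAAAAAAAAAAD

Derivation:
Simulating step by step:
  req#1 t=3s: ALLOW
  req#2 t=3s: ALLOW
  req#3 t=3s: ALLOW
  req#4 t=3s: ALLOW
  req#5 t=4s: ALLOW
  req#6 t=4s: ALLOW
  req#7 t=4s: ALLOW
  req#8 t=4s: ALLOW
  req#9 t=4s: ALLOW
  req#10 t=4s: ALLOW
  req#11 t=5s: ALLOW
  req#12 t=5s: ALLOW
  req#13 t=5s: DENY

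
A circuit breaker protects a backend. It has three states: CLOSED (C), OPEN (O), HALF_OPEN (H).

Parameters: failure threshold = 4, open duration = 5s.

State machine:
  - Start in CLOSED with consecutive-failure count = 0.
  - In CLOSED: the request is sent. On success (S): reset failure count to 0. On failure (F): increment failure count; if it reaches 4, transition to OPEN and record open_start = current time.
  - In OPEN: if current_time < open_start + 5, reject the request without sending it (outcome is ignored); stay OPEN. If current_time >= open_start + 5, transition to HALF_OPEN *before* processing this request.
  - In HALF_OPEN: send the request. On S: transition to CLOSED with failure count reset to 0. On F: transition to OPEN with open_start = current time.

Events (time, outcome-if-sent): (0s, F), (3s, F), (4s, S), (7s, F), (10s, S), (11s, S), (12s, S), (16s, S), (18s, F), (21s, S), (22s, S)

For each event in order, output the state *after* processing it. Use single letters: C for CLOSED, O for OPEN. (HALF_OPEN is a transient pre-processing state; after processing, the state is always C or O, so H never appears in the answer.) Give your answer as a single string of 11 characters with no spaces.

Answer: CCCCCCCCCCC

Derivation:
State after each event:
  event#1 t=0s outcome=F: state=CLOSED
  event#2 t=3s outcome=F: state=CLOSED
  event#3 t=4s outcome=S: state=CLOSED
  event#4 t=7s outcome=F: state=CLOSED
  event#5 t=10s outcome=S: state=CLOSED
  event#6 t=11s outcome=S: state=CLOSED
  event#7 t=12s outcome=S: state=CLOSED
  event#8 t=16s outcome=S: state=CLOSED
  event#9 t=18s outcome=F: state=CLOSED
  event#10 t=21s outcome=S: state=CLOSED
  event#11 t=22s outcome=S: state=CLOSED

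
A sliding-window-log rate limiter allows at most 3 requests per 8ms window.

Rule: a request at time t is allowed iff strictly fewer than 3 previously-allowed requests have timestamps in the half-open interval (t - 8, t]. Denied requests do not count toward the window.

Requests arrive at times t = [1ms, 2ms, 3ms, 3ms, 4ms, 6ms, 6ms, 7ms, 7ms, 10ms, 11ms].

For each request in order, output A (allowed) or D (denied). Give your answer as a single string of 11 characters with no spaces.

Tracking allowed requests in the window:
  req#1 t=1ms: ALLOW
  req#2 t=2ms: ALLOW
  req#3 t=3ms: ALLOW
  req#4 t=3ms: DENY
  req#5 t=4ms: DENY
  req#6 t=6ms: DENY
  req#7 t=6ms: DENY
  req#8 t=7ms: DENY
  req#9 t=7ms: DENY
  req#10 t=10ms: ALLOW
  req#11 t=11ms: ALLOW

Answer: AAADDDDDDAA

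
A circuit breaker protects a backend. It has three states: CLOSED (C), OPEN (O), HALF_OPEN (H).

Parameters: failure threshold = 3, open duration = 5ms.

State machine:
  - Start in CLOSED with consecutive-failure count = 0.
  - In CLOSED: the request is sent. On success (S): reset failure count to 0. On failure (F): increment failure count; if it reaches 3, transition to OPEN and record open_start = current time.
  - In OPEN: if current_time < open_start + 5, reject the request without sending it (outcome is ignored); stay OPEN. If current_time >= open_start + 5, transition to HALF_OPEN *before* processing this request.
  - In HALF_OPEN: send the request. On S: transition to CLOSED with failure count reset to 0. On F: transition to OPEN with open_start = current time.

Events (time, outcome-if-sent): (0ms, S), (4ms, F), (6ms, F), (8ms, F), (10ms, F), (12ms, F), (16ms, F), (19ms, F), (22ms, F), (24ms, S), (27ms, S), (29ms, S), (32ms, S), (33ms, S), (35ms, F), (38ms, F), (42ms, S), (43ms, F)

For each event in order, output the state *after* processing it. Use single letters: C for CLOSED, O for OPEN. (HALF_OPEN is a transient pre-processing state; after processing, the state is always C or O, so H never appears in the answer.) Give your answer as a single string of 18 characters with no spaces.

Answer: CCCOOOOOOOCCCCCCCC

Derivation:
State after each event:
  event#1 t=0ms outcome=S: state=CLOSED
  event#2 t=4ms outcome=F: state=CLOSED
  event#3 t=6ms outcome=F: state=CLOSED
  event#4 t=8ms outcome=F: state=OPEN
  event#5 t=10ms outcome=F: state=OPEN
  event#6 t=12ms outcome=F: state=OPEN
  event#7 t=16ms outcome=F: state=OPEN
  event#8 t=19ms outcome=F: state=OPEN
  event#9 t=22ms outcome=F: state=OPEN
  event#10 t=24ms outcome=S: state=OPEN
  event#11 t=27ms outcome=S: state=CLOSED
  event#12 t=29ms outcome=S: state=CLOSED
  event#13 t=32ms outcome=S: state=CLOSED
  event#14 t=33ms outcome=S: state=CLOSED
  event#15 t=35ms outcome=F: state=CLOSED
  event#16 t=38ms outcome=F: state=CLOSED
  event#17 t=42ms outcome=S: state=CLOSED
  event#18 t=43ms outcome=F: state=CLOSED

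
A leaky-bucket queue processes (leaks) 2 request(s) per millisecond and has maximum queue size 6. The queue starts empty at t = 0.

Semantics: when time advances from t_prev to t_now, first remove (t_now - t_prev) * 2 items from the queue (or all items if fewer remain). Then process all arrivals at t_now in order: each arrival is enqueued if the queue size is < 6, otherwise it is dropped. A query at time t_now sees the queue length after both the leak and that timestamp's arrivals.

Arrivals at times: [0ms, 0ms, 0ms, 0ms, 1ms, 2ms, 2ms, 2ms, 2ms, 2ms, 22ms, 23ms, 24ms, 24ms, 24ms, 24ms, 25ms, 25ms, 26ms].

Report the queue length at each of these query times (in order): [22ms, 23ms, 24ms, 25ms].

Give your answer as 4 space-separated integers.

Queue lengths at query times:
  query t=22ms: backlog = 1
  query t=23ms: backlog = 1
  query t=24ms: backlog = 4
  query t=25ms: backlog = 4

Answer: 1 1 4 4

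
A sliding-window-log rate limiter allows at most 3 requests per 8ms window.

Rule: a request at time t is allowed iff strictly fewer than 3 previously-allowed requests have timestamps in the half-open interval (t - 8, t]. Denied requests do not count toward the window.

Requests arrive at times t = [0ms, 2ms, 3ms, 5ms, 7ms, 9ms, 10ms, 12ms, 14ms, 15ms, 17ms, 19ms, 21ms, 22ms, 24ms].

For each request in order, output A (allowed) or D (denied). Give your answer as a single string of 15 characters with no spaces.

Answer: AAADDAAADDAAADD

Derivation:
Tracking allowed requests in the window:
  req#1 t=0ms: ALLOW
  req#2 t=2ms: ALLOW
  req#3 t=3ms: ALLOW
  req#4 t=5ms: DENY
  req#5 t=7ms: DENY
  req#6 t=9ms: ALLOW
  req#7 t=10ms: ALLOW
  req#8 t=12ms: ALLOW
  req#9 t=14ms: DENY
  req#10 t=15ms: DENY
  req#11 t=17ms: ALLOW
  req#12 t=19ms: ALLOW
  req#13 t=21ms: ALLOW
  req#14 t=22ms: DENY
  req#15 t=24ms: DENY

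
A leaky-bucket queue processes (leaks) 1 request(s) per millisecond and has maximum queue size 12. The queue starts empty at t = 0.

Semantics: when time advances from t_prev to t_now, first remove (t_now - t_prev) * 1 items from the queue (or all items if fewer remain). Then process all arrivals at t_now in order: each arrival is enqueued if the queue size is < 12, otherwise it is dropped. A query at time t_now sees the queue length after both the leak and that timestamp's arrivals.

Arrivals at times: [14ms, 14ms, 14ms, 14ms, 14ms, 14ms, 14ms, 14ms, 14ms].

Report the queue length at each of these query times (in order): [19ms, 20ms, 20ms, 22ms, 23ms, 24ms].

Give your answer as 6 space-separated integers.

Queue lengths at query times:
  query t=19ms: backlog = 4
  query t=20ms: backlog = 3
  query t=20ms: backlog = 3
  query t=22ms: backlog = 1
  query t=23ms: backlog = 0
  query t=24ms: backlog = 0

Answer: 4 3 3 1 0 0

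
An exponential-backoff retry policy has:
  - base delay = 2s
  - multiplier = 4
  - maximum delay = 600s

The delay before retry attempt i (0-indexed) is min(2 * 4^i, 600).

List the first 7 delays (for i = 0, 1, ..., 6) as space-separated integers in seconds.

Computing each delay:
  i=0: min(2*4^0, 600) = 2
  i=1: min(2*4^1, 600) = 8
  i=2: min(2*4^2, 600) = 32
  i=3: min(2*4^3, 600) = 128
  i=4: min(2*4^4, 600) = 512
  i=5: min(2*4^5, 600) = 600
  i=6: min(2*4^6, 600) = 600

Answer: 2 8 32 128 512 600 600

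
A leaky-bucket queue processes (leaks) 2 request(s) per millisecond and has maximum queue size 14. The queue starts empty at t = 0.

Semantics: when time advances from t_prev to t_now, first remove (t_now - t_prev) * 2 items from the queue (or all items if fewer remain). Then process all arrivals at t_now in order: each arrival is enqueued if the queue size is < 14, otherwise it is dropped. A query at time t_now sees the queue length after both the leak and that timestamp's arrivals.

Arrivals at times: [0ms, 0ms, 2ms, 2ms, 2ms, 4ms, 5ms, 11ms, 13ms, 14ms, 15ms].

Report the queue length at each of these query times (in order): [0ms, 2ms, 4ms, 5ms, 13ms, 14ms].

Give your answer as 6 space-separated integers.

Queue lengths at query times:
  query t=0ms: backlog = 2
  query t=2ms: backlog = 3
  query t=4ms: backlog = 1
  query t=5ms: backlog = 1
  query t=13ms: backlog = 1
  query t=14ms: backlog = 1

Answer: 2 3 1 1 1 1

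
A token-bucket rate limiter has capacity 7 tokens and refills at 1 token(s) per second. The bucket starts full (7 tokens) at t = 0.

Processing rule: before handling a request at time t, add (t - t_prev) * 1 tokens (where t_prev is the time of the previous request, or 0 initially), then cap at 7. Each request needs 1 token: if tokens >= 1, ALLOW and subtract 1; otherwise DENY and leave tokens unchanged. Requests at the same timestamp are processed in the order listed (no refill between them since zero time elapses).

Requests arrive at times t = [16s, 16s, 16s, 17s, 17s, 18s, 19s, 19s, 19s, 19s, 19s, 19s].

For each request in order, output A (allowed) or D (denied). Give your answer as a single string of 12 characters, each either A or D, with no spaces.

Answer: AAAAAAAAAADD

Derivation:
Simulating step by step:
  req#1 t=16s: ALLOW
  req#2 t=16s: ALLOW
  req#3 t=16s: ALLOW
  req#4 t=17s: ALLOW
  req#5 t=17s: ALLOW
  req#6 t=18s: ALLOW
  req#7 t=19s: ALLOW
  req#8 t=19s: ALLOW
  req#9 t=19s: ALLOW
  req#10 t=19s: ALLOW
  req#11 t=19s: DENY
  req#12 t=19s: DENY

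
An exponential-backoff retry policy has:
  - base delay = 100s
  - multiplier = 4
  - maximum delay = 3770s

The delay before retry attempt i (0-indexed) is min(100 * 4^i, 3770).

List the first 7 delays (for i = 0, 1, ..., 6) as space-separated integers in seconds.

Answer: 100 400 1600 3770 3770 3770 3770

Derivation:
Computing each delay:
  i=0: min(100*4^0, 3770) = 100
  i=1: min(100*4^1, 3770) = 400
  i=2: min(100*4^2, 3770) = 1600
  i=3: min(100*4^3, 3770) = 3770
  i=4: min(100*4^4, 3770) = 3770
  i=5: min(100*4^5, 3770) = 3770
  i=6: min(100*4^6, 3770) = 3770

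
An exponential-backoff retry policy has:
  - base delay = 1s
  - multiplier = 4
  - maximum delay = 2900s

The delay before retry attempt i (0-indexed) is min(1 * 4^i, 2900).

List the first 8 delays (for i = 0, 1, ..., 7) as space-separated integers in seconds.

Computing each delay:
  i=0: min(1*4^0, 2900) = 1
  i=1: min(1*4^1, 2900) = 4
  i=2: min(1*4^2, 2900) = 16
  i=3: min(1*4^3, 2900) = 64
  i=4: min(1*4^4, 2900) = 256
  i=5: min(1*4^5, 2900) = 1024
  i=6: min(1*4^6, 2900) = 2900
  i=7: min(1*4^7, 2900) = 2900

Answer: 1 4 16 64 256 1024 2900 2900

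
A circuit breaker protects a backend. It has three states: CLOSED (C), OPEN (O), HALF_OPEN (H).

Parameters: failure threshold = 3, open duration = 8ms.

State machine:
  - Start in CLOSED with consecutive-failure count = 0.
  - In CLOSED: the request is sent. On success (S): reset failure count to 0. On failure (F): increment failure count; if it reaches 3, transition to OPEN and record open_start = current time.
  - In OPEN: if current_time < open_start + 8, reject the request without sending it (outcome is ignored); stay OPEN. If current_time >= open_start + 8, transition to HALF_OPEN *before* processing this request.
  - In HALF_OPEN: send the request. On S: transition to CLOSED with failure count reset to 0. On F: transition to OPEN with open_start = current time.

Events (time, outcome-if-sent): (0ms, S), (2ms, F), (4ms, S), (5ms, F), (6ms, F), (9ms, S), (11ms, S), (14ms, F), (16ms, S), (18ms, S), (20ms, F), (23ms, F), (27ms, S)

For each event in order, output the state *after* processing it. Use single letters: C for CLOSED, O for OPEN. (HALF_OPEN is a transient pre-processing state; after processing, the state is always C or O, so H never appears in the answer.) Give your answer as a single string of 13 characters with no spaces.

Answer: CCCCCCCCCCCCC

Derivation:
State after each event:
  event#1 t=0ms outcome=S: state=CLOSED
  event#2 t=2ms outcome=F: state=CLOSED
  event#3 t=4ms outcome=S: state=CLOSED
  event#4 t=5ms outcome=F: state=CLOSED
  event#5 t=6ms outcome=F: state=CLOSED
  event#6 t=9ms outcome=S: state=CLOSED
  event#7 t=11ms outcome=S: state=CLOSED
  event#8 t=14ms outcome=F: state=CLOSED
  event#9 t=16ms outcome=S: state=CLOSED
  event#10 t=18ms outcome=S: state=CLOSED
  event#11 t=20ms outcome=F: state=CLOSED
  event#12 t=23ms outcome=F: state=CLOSED
  event#13 t=27ms outcome=S: state=CLOSED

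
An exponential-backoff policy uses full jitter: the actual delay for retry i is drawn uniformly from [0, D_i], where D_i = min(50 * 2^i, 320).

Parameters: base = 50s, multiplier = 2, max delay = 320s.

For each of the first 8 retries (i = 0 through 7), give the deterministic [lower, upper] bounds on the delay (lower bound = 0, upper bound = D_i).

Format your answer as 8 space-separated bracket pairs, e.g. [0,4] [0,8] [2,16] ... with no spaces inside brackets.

Computing bounds per retry:
  i=0: D_i=min(50*2^0,320)=50, bounds=[0,50]
  i=1: D_i=min(50*2^1,320)=100, bounds=[0,100]
  i=2: D_i=min(50*2^2,320)=200, bounds=[0,200]
  i=3: D_i=min(50*2^3,320)=320, bounds=[0,320]
  i=4: D_i=min(50*2^4,320)=320, bounds=[0,320]
  i=5: D_i=min(50*2^5,320)=320, bounds=[0,320]
  i=6: D_i=min(50*2^6,320)=320, bounds=[0,320]
  i=7: D_i=min(50*2^7,320)=320, bounds=[0,320]

Answer: [0,50] [0,100] [0,200] [0,320] [0,320] [0,320] [0,320] [0,320]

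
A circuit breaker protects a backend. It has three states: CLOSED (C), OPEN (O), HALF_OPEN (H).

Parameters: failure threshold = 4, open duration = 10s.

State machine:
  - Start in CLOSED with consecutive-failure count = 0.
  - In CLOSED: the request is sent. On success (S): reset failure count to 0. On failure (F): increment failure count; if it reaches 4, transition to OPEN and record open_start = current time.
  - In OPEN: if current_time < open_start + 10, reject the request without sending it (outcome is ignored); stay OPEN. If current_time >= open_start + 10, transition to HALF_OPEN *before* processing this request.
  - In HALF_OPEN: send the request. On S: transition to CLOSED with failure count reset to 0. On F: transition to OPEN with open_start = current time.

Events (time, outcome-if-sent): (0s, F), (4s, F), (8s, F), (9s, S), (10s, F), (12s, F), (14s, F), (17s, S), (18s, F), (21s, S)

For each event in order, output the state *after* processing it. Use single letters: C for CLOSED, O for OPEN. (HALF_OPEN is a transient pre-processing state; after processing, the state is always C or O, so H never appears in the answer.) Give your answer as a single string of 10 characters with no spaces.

Answer: CCCCCCCCCC

Derivation:
State after each event:
  event#1 t=0s outcome=F: state=CLOSED
  event#2 t=4s outcome=F: state=CLOSED
  event#3 t=8s outcome=F: state=CLOSED
  event#4 t=9s outcome=S: state=CLOSED
  event#5 t=10s outcome=F: state=CLOSED
  event#6 t=12s outcome=F: state=CLOSED
  event#7 t=14s outcome=F: state=CLOSED
  event#8 t=17s outcome=S: state=CLOSED
  event#9 t=18s outcome=F: state=CLOSED
  event#10 t=21s outcome=S: state=CLOSED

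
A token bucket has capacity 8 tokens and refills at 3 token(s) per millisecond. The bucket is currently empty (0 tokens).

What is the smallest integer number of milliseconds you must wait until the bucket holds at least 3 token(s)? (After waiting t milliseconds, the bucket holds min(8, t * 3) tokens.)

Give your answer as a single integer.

Answer: 1

Derivation:
Need t * 3 >= 3, so t >= 3/3.
Smallest integer t = ceil(3/3) = 1.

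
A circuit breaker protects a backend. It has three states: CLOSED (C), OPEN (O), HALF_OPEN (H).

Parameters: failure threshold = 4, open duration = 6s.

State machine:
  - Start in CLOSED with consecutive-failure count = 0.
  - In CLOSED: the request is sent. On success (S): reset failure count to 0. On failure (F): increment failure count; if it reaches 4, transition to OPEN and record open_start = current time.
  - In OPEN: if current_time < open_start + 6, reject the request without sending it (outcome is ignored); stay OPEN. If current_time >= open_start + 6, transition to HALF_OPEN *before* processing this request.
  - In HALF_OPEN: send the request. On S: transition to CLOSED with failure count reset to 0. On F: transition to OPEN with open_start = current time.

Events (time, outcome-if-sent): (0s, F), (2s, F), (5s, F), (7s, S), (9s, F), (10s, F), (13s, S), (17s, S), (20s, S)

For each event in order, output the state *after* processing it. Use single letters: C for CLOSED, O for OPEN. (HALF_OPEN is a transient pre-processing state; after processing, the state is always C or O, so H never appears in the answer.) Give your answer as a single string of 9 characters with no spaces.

Answer: CCCCCCCCC

Derivation:
State after each event:
  event#1 t=0s outcome=F: state=CLOSED
  event#2 t=2s outcome=F: state=CLOSED
  event#3 t=5s outcome=F: state=CLOSED
  event#4 t=7s outcome=S: state=CLOSED
  event#5 t=9s outcome=F: state=CLOSED
  event#6 t=10s outcome=F: state=CLOSED
  event#7 t=13s outcome=S: state=CLOSED
  event#8 t=17s outcome=S: state=CLOSED
  event#9 t=20s outcome=S: state=CLOSED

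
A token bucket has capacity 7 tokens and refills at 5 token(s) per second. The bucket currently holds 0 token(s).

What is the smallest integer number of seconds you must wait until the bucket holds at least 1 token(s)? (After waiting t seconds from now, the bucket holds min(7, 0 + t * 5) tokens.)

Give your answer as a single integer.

Answer: 1

Derivation:
Need 0 + t * 5 >= 1, so t >= 1/5.
Smallest integer t = ceil(1/5) = 1.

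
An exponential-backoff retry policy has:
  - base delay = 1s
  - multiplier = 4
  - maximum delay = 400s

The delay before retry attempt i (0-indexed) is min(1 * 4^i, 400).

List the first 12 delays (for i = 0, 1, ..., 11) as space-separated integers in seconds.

Computing each delay:
  i=0: min(1*4^0, 400) = 1
  i=1: min(1*4^1, 400) = 4
  i=2: min(1*4^2, 400) = 16
  i=3: min(1*4^3, 400) = 64
  i=4: min(1*4^4, 400) = 256
  i=5: min(1*4^5, 400) = 400
  i=6: min(1*4^6, 400) = 400
  i=7: min(1*4^7, 400) = 400
  i=8: min(1*4^8, 400) = 400
  i=9: min(1*4^9, 400) = 400
  i=10: min(1*4^10, 400) = 400
  i=11: min(1*4^11, 400) = 400

Answer: 1 4 16 64 256 400 400 400 400 400 400 400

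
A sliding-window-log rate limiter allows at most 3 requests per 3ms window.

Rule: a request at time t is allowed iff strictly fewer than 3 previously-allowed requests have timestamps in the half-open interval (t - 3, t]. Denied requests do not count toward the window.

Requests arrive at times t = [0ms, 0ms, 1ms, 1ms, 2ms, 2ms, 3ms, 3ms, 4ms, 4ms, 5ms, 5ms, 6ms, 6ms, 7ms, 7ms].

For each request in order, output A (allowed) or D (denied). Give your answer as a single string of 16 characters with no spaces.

Tracking allowed requests in the window:
  req#1 t=0ms: ALLOW
  req#2 t=0ms: ALLOW
  req#3 t=1ms: ALLOW
  req#4 t=1ms: DENY
  req#5 t=2ms: DENY
  req#6 t=2ms: DENY
  req#7 t=3ms: ALLOW
  req#8 t=3ms: ALLOW
  req#9 t=4ms: ALLOW
  req#10 t=4ms: DENY
  req#11 t=5ms: DENY
  req#12 t=5ms: DENY
  req#13 t=6ms: ALLOW
  req#14 t=6ms: ALLOW
  req#15 t=7ms: ALLOW
  req#16 t=7ms: DENY

Answer: AAADDDAAADDDAAAD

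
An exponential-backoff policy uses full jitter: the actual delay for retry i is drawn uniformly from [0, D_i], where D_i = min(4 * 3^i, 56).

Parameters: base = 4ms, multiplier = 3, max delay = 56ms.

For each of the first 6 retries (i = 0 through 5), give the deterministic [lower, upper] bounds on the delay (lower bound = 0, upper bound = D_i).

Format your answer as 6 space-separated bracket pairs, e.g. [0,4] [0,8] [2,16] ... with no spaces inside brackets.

Answer: [0,4] [0,12] [0,36] [0,56] [0,56] [0,56]

Derivation:
Computing bounds per retry:
  i=0: D_i=min(4*3^0,56)=4, bounds=[0,4]
  i=1: D_i=min(4*3^1,56)=12, bounds=[0,12]
  i=2: D_i=min(4*3^2,56)=36, bounds=[0,36]
  i=3: D_i=min(4*3^3,56)=56, bounds=[0,56]
  i=4: D_i=min(4*3^4,56)=56, bounds=[0,56]
  i=5: D_i=min(4*3^5,56)=56, bounds=[0,56]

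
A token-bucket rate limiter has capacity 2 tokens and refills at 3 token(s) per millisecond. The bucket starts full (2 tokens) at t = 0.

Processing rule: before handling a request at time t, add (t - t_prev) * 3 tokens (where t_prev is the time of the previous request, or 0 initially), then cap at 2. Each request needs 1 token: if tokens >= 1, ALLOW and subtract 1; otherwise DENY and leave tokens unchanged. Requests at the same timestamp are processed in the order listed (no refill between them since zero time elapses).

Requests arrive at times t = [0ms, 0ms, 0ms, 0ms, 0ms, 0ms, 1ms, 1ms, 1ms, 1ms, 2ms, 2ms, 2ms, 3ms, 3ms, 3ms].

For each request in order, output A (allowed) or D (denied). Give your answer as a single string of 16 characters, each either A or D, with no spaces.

Simulating step by step:
  req#1 t=0ms: ALLOW
  req#2 t=0ms: ALLOW
  req#3 t=0ms: DENY
  req#4 t=0ms: DENY
  req#5 t=0ms: DENY
  req#6 t=0ms: DENY
  req#7 t=1ms: ALLOW
  req#8 t=1ms: ALLOW
  req#9 t=1ms: DENY
  req#10 t=1ms: DENY
  req#11 t=2ms: ALLOW
  req#12 t=2ms: ALLOW
  req#13 t=2ms: DENY
  req#14 t=3ms: ALLOW
  req#15 t=3ms: ALLOW
  req#16 t=3ms: DENY

Answer: AADDDDAADDAADAAD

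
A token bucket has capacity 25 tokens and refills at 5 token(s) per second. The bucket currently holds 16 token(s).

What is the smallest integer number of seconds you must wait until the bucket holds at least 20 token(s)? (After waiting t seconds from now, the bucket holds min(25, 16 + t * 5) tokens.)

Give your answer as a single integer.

Answer: 1

Derivation:
Need 16 + t * 5 >= 20, so t >= 4/5.
Smallest integer t = ceil(4/5) = 1.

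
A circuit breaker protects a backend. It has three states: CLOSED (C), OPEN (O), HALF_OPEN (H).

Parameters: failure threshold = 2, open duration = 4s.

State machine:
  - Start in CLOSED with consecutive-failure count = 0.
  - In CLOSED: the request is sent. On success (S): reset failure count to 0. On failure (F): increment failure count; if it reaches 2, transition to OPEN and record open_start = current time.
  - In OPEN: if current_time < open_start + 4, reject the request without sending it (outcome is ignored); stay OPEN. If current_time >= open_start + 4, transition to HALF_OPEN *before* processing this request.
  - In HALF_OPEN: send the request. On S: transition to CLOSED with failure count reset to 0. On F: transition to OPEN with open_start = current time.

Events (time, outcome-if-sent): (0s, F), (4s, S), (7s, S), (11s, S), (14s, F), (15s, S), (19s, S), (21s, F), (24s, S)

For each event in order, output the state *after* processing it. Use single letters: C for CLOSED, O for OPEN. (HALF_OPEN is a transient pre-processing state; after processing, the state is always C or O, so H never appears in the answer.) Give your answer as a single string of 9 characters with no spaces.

Answer: CCCCCCCCC

Derivation:
State after each event:
  event#1 t=0s outcome=F: state=CLOSED
  event#2 t=4s outcome=S: state=CLOSED
  event#3 t=7s outcome=S: state=CLOSED
  event#4 t=11s outcome=S: state=CLOSED
  event#5 t=14s outcome=F: state=CLOSED
  event#6 t=15s outcome=S: state=CLOSED
  event#7 t=19s outcome=S: state=CLOSED
  event#8 t=21s outcome=F: state=CLOSED
  event#9 t=24s outcome=S: state=CLOSED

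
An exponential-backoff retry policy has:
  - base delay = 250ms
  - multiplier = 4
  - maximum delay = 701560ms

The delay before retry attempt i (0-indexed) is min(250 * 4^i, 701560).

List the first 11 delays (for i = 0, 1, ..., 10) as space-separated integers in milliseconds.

Answer: 250 1000 4000 16000 64000 256000 701560 701560 701560 701560 701560

Derivation:
Computing each delay:
  i=0: min(250*4^0, 701560) = 250
  i=1: min(250*4^1, 701560) = 1000
  i=2: min(250*4^2, 701560) = 4000
  i=3: min(250*4^3, 701560) = 16000
  i=4: min(250*4^4, 701560) = 64000
  i=5: min(250*4^5, 701560) = 256000
  i=6: min(250*4^6, 701560) = 701560
  i=7: min(250*4^7, 701560) = 701560
  i=8: min(250*4^8, 701560) = 701560
  i=9: min(250*4^9, 701560) = 701560
  i=10: min(250*4^10, 701560) = 701560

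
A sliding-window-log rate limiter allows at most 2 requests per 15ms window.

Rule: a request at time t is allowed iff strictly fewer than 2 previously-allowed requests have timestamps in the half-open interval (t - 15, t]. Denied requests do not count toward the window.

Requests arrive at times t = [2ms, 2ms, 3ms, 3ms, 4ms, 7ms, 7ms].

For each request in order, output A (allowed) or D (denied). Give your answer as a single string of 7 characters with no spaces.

Answer: AADDDDD

Derivation:
Tracking allowed requests in the window:
  req#1 t=2ms: ALLOW
  req#2 t=2ms: ALLOW
  req#3 t=3ms: DENY
  req#4 t=3ms: DENY
  req#5 t=4ms: DENY
  req#6 t=7ms: DENY
  req#7 t=7ms: DENY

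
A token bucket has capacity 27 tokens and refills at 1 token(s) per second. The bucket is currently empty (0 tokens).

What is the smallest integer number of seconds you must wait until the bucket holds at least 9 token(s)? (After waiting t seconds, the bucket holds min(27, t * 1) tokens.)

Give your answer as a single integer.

Answer: 9

Derivation:
Need t * 1 >= 9, so t >= 9/1.
Smallest integer t = ceil(9/1) = 9.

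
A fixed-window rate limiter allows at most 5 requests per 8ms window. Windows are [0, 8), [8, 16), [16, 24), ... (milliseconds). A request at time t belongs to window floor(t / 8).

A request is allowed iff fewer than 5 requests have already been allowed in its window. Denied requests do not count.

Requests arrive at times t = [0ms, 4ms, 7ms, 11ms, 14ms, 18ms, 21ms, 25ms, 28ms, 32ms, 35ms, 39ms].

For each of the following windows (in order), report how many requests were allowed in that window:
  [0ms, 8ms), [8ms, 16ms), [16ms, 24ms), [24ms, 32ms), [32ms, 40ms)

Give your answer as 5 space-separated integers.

Answer: 3 2 2 2 3

Derivation:
Processing requests:
  req#1 t=0ms (window 0): ALLOW
  req#2 t=4ms (window 0): ALLOW
  req#3 t=7ms (window 0): ALLOW
  req#4 t=11ms (window 1): ALLOW
  req#5 t=14ms (window 1): ALLOW
  req#6 t=18ms (window 2): ALLOW
  req#7 t=21ms (window 2): ALLOW
  req#8 t=25ms (window 3): ALLOW
  req#9 t=28ms (window 3): ALLOW
  req#10 t=32ms (window 4): ALLOW
  req#11 t=35ms (window 4): ALLOW
  req#12 t=39ms (window 4): ALLOW

Allowed counts by window: 3 2 2 2 3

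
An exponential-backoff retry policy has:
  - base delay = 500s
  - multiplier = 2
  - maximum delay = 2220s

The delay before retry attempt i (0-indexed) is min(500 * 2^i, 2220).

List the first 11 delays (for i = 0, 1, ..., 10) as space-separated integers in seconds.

Computing each delay:
  i=0: min(500*2^0, 2220) = 500
  i=1: min(500*2^1, 2220) = 1000
  i=2: min(500*2^2, 2220) = 2000
  i=3: min(500*2^3, 2220) = 2220
  i=4: min(500*2^4, 2220) = 2220
  i=5: min(500*2^5, 2220) = 2220
  i=6: min(500*2^6, 2220) = 2220
  i=7: min(500*2^7, 2220) = 2220
  i=8: min(500*2^8, 2220) = 2220
  i=9: min(500*2^9, 2220) = 2220
  i=10: min(500*2^10, 2220) = 2220

Answer: 500 1000 2000 2220 2220 2220 2220 2220 2220 2220 2220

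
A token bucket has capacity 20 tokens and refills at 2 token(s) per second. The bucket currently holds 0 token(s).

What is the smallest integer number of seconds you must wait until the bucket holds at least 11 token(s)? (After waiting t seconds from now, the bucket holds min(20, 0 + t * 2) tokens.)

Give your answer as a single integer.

Need 0 + t * 2 >= 11, so t >= 11/2.
Smallest integer t = ceil(11/2) = 6.

Answer: 6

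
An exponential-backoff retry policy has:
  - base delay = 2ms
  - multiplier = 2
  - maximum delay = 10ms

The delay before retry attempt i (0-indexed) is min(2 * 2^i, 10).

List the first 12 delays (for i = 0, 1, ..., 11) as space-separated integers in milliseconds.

Computing each delay:
  i=0: min(2*2^0, 10) = 2
  i=1: min(2*2^1, 10) = 4
  i=2: min(2*2^2, 10) = 8
  i=3: min(2*2^3, 10) = 10
  i=4: min(2*2^4, 10) = 10
  i=5: min(2*2^5, 10) = 10
  i=6: min(2*2^6, 10) = 10
  i=7: min(2*2^7, 10) = 10
  i=8: min(2*2^8, 10) = 10
  i=9: min(2*2^9, 10) = 10
  i=10: min(2*2^10, 10) = 10
  i=11: min(2*2^11, 10) = 10

Answer: 2 4 8 10 10 10 10 10 10 10 10 10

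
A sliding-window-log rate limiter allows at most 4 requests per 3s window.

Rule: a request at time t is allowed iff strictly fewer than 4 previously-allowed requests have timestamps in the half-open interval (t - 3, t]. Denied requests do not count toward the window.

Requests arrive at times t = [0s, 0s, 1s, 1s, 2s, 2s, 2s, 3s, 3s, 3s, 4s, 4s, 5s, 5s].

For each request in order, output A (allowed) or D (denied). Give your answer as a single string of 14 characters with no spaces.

Tracking allowed requests in the window:
  req#1 t=0s: ALLOW
  req#2 t=0s: ALLOW
  req#3 t=1s: ALLOW
  req#4 t=1s: ALLOW
  req#5 t=2s: DENY
  req#6 t=2s: DENY
  req#7 t=2s: DENY
  req#8 t=3s: ALLOW
  req#9 t=3s: ALLOW
  req#10 t=3s: DENY
  req#11 t=4s: ALLOW
  req#12 t=4s: ALLOW
  req#13 t=5s: DENY
  req#14 t=5s: DENY

Answer: AAAADDDAADAADD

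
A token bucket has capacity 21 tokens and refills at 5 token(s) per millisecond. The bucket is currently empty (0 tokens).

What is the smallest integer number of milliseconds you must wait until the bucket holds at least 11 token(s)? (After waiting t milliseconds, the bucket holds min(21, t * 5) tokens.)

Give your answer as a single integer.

Answer: 3

Derivation:
Need t * 5 >= 11, so t >= 11/5.
Smallest integer t = ceil(11/5) = 3.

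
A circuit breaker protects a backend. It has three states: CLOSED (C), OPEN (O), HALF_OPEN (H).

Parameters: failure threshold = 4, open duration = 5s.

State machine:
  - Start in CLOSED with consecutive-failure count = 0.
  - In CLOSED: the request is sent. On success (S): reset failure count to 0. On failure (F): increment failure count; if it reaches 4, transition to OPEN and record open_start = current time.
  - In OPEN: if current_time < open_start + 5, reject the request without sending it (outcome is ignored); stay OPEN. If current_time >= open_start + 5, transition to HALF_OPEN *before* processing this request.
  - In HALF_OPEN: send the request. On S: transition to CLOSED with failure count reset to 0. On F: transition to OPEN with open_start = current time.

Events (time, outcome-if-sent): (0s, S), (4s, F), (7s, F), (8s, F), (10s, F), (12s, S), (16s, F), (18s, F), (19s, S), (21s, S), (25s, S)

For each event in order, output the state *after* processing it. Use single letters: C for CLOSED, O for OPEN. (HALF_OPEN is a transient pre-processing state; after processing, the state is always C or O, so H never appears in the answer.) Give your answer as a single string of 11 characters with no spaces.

Answer: CCCCOOOOOCC

Derivation:
State after each event:
  event#1 t=0s outcome=S: state=CLOSED
  event#2 t=4s outcome=F: state=CLOSED
  event#3 t=7s outcome=F: state=CLOSED
  event#4 t=8s outcome=F: state=CLOSED
  event#5 t=10s outcome=F: state=OPEN
  event#6 t=12s outcome=S: state=OPEN
  event#7 t=16s outcome=F: state=OPEN
  event#8 t=18s outcome=F: state=OPEN
  event#9 t=19s outcome=S: state=OPEN
  event#10 t=21s outcome=S: state=CLOSED
  event#11 t=25s outcome=S: state=CLOSED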